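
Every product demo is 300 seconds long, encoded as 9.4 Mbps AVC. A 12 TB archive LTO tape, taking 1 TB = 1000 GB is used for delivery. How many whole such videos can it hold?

Per item: 9.400 Mbps × 300 s = 2,820 Mb = 352.5 MB.
Capacity: 12 TB = 96,000,000 Mb; 34042.55 items → 34042 complete.

34042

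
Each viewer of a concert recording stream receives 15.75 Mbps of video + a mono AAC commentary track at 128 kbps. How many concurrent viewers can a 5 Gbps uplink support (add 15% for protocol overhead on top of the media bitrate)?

273

Audio: 128 kbps = 0.128 Mbps.
Per-viewer media rate: 15.878 Mbps.
On the wire with 15% overhead: 18.260 Mbps.
5 Gbps = 5,000 Mbps; 5,000 / 18.260 = 273.83 → 273 viewers.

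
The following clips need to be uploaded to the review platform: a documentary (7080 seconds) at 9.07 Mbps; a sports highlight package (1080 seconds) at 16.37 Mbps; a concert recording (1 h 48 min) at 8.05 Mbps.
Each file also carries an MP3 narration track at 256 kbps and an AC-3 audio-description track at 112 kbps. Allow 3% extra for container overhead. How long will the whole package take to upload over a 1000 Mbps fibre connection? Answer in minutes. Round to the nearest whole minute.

Audio total: 256 + 112 = 368 kbps = 0.368 Mbps.
documentary: 9.438 Mbps × 7080 s × 1.03 = 68825.7 Mb
sports highlight package: 16.738 Mbps × 1080 s × 1.03 = 18619.4 Mb
concert recording: 8.418 Mbps × 6480 s × 1.03 = 56185.1 Mb
Total: 143630.1 Mb = 17953.8 MB.
At 1000 Mbps: 143630.1 / 1000 = 144 s ≈ 2.39 minutes.

2 minutes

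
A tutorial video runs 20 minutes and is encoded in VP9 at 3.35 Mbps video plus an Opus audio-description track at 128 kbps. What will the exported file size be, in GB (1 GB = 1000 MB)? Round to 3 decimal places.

20 min = 1200 s
Audio: 128 kbps = 0.128 Mbps.
Total bitrate: 3.35 + 0.128 = 3.478 Mbps.
Stream data: 3.478 Mbps × 1200 s = 4173.6 Mb.
4,174 Mb ÷ 8 = 521.7 MB → 0.5217 GB.

0.522 GB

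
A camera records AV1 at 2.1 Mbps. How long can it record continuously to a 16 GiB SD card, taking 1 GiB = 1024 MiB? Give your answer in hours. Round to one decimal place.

Capacity: 16 GiB = 137,439 Mb.
Recording time: 137,439 / 2.100 = 65,447 s ≈ 18.2 hours.

18.2 hours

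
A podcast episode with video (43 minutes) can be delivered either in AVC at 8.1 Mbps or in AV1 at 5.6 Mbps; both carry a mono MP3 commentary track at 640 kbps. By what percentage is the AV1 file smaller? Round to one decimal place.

28.6%

43 min = 2580 s
Audio: 640 kbps = 0.640 Mbps.
AVC: 8.740 Mbps × 2580 s = 22549.2 Mb = 2.819 GB.
AV1: 6.240 Mbps × 2580 s = 16099.2 Mb = 2.012 GB.
Reduction: (1 − 2.012/2.819) × 100 = 28.60%.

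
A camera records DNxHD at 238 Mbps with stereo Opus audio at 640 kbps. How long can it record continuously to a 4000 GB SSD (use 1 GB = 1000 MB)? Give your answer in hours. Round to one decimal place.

37.2 hours

Audio: 640 kbps = 0.640 Mbps.
Total bitrate: 238 + 0.640 = 238.640 Mbps.
Capacity: 4000 GB = 32,000,000 Mb.
Recording time: 32,000,000 / 238.640 = 134,093 s ≈ 37.2 hours.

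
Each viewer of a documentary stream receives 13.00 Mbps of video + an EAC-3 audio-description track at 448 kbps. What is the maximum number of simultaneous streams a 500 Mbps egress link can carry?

37

Audio: 448 kbps = 0.448 Mbps.
Per-viewer media rate: 13.448 Mbps.
500 Mbps = 500.0 Mbps; 500.0 / 13.448 = 37.18 → 37 viewers.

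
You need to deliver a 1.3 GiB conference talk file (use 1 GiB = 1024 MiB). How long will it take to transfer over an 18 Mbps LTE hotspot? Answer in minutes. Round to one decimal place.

10.3 minutes

File: 1.3 GiB = 11166.9 Mb.
At 18 Mbps: 11166.9 / 18 = 620.4 s ≈ 10.3 minutes.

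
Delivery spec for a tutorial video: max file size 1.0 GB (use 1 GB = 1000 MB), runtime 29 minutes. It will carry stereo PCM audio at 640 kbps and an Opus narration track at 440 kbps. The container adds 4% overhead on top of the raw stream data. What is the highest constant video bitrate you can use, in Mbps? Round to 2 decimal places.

3.34 Mbps

Budget: 1.0 GB = 8000.0 Mb.
Stream payload after overhead: 8000.0 / 1.04 = 7692.3 Mb.
29 min = 1740 s
Total bitrate budget: 7692.3 Mb / 1740 s = 4.421 Mbps.
Audio total: 640 + 440 = 1080 kbps = 1.080 Mbps.
Video: 4.421 − 1.080 = 3.341 Mbps.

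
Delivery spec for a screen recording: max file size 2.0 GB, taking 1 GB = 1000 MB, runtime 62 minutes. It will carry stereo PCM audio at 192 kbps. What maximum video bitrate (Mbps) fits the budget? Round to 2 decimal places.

4.11 Mbps

Budget: 2.0 GB = 16000.0 Mb.
62 min = 3720 s
Total bitrate budget: 16000.0 Mb / 3720 s = 4.301 Mbps.
Audio: 192 kbps = 0.192 Mbps.
Video: 4.301 − 0.192 = 4.109 Mbps.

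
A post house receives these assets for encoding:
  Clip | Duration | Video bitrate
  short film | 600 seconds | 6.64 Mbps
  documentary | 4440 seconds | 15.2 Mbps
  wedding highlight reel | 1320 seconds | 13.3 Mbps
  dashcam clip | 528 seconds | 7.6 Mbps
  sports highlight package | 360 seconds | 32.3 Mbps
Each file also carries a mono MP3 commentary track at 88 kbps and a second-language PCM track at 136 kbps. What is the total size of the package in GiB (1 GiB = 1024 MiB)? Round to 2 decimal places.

12.37 GiB

Audio total: 88 + 136 = 224 kbps = 0.224 Mbps.
short film: 6.864 Mbps × 600 s = 4118.4 Mb
documentary: 15.424 Mbps × 4440 s = 68482.6 Mb
wedding highlight reel: 13.524 Mbps × 1320 s = 17851.7 Mb
dashcam clip: 7.824 Mbps × 528 s = 4131.1 Mb
sports highlight package: 32.524 Mbps × 360 s = 11708.6 Mb
Total: 106292.4 Mb = 13286.5 MB.
= 12.37 GiB.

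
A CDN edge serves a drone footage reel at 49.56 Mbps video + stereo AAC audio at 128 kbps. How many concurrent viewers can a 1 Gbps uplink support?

Audio: 128 kbps = 0.128 Mbps.
Per-viewer media rate: 49.688 Mbps.
1 Gbps = 1,000 Mbps; 1,000 / 49.688 = 20.13 → 20 viewers.

20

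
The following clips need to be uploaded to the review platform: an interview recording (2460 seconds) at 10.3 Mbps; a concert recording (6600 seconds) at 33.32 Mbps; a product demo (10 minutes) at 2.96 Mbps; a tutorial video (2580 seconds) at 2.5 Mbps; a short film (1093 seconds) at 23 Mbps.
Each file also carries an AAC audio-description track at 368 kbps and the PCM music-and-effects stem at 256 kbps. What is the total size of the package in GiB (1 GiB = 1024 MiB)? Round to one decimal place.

Audio total: 368 + 256 = 624 kbps = 0.624 Mbps.
interview recording: 10.924 Mbps × 2460 s = 26873.0 Mb
concert recording: 33.944 Mbps × 6600 s = 224030.4 Mb
product demo: 3.584 Mbps × 600 s = 2150.4 Mb
tutorial video: 3.124 Mbps × 2580 s = 8059.9 Mb
short film: 23.624 Mbps × 1093 s = 25821.0 Mb
Total: 286934.8 Mb = 35866.8 MB.
= 33.40 GiB.

33.4 GiB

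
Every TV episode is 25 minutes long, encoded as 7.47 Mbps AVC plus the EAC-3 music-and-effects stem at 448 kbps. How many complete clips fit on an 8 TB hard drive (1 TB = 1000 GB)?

25 min = 1500 s
Audio: 448 kbps = 0.448 Mbps.
Total bitrate: 7.918 Mbps.
Per item: 7.918 Mbps × 1500 s = 11,877 Mb = 1,485 MB.
Capacity: 8 TB = 64,000,000 Mb; 5388.57 items → 5388 complete.

5388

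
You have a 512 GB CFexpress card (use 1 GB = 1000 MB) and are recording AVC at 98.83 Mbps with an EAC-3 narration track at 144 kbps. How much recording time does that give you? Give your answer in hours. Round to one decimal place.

11.5 hours

Audio: 144 kbps = 0.144 Mbps.
Total bitrate: 98.83 + 0.144 = 98.974 Mbps.
Capacity: 512 GB = 4,096,000 Mb.
Recording time: 4,096,000 / 98.974 = 41,385 s ≈ 11.5 hours.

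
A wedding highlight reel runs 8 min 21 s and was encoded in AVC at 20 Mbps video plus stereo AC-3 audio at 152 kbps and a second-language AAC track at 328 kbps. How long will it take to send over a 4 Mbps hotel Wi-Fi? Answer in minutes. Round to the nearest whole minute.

8 min 21 s = 501 s
Audio total: 152 + 328 = 480 kbps = 0.480 Mbps.
Total bitrate: 20.480 Mbps.
File: 20.480 Mbps × 501 s = 10260.5 Mb.
At 4 Mbps: 10260.5 / 4 = 2565.1 s ≈ 42.8 minutes.

43 minutes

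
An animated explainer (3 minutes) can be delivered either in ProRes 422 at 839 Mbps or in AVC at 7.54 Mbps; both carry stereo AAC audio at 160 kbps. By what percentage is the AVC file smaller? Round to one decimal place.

99.1%

3 min = 180 s
Audio: 160 kbps = 0.160 Mbps.
ProRes 422: 839.160 Mbps × 180 s = 151048.8 Mb = 17.584 GiB.
AVC: 7.700 Mbps × 180 s = 1386.0 Mb = 0.161 GiB.
Reduction: (1 − 0.161/17.584) × 100 = 99.08%.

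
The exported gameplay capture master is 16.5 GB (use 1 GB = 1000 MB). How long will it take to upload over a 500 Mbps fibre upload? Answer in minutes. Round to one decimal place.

File: 16.5 GB = 132000.0 Mb.
At 500 Mbps: 132000.0 / 500 = 264.0 s ≈ 4.4 minutes.

4.4 minutes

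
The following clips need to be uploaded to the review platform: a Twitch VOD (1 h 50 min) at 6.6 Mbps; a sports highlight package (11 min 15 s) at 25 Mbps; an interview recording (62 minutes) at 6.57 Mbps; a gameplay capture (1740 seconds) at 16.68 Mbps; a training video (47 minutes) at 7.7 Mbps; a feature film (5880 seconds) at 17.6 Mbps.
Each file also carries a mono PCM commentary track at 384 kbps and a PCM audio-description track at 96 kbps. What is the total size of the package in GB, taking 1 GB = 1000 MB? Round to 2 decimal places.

Audio total: 384 + 96 = 480 kbps = 0.480 Mbps.
Twitch VOD: 7.080 Mbps × 6600 s = 46728.0 Mb
sports highlight package: 25.480 Mbps × 675 s = 17199.0 Mb
interview recording: 7.050 Mbps × 3720 s = 26226.0 Mb
gameplay capture: 17.160 Mbps × 1740 s = 29858.4 Mb
training video: 8.180 Mbps × 2820 s = 23067.6 Mb
feature film: 18.080 Mbps × 5880 s = 106310.4 Mb
Total: 249389.4 Mb = 31173.7 MB.
= 31.17 GB.

31.17 GB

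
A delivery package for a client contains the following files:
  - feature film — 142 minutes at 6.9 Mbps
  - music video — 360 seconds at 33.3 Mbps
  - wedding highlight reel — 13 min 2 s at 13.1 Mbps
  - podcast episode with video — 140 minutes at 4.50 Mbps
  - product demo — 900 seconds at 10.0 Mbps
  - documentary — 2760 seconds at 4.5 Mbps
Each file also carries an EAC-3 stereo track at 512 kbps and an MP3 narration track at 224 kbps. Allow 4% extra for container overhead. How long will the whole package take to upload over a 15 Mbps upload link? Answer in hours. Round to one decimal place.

Audio total: 512 + 224 = 736 kbps = 0.736 Mbps.
feature film: 7.636 Mbps × 8520 s × 1.04 = 67661.1 Mb
music video: 34.036 Mbps × 360 s × 1.04 = 12743.1 Mb
wedding highlight reel: 13.836 Mbps × 782 s × 1.04 = 11252.5 Mb
podcast episode with video: 5.236 Mbps × 8400 s × 1.04 = 45741.7 Mb
product demo: 10.736 Mbps × 900 s × 1.04 = 10048.9 Mb
documentary: 5.236 Mbps × 2760 s × 1.04 = 15029.4 Mb
Total: 162476.7 Mb = 20309.6 MB.
At 15 Mbps: 162476.7 / 15 = 10832 s ≈ 3.01 hours.

3.0 hours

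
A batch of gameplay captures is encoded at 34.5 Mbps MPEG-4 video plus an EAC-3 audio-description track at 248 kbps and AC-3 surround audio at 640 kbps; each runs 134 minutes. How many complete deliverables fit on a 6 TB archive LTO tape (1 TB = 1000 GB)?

168

134 min = 8040 s
Audio total: 248 + 640 = 888 kbps = 0.888 Mbps.
Total bitrate: 35.388 Mbps.
Per item: 35.388 Mbps × 8040 s = 284,520 Mb = 35,565 MB.
Capacity: 6 TB = 48,000,000 Mb; 168.71 items → 168 complete.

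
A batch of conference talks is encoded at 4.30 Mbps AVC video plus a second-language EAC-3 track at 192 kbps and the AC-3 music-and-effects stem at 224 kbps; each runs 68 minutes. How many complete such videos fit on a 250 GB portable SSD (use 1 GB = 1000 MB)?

103

68 min = 4080 s
Audio total: 192 + 224 = 416 kbps = 0.416 Mbps.
Total bitrate: 4.716 Mbps.
Per item: 4.716 Mbps × 4080 s = 19,241 Mb = 2,405 MB.
Capacity: 250 GB = 2,000,000 Mb; 103.94 items → 103 complete.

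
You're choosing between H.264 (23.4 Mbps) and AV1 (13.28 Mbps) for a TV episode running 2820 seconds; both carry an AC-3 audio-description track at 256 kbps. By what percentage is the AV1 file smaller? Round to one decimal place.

Audio: 256 kbps = 0.256 Mbps.
H.264: 23.656 Mbps × 2820 s = 66709.9 Mb = 7.766 GiB.
AV1: 13.536 Mbps × 2820 s = 38171.5 Mb = 4.444 GiB.
Reduction: (1 − 4.444/7.766) × 100 = 42.78%.

42.8%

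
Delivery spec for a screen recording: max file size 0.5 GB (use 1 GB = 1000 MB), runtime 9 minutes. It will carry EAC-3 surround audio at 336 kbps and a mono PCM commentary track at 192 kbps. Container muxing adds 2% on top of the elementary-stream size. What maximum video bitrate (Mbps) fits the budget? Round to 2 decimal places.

Budget: 0.5 GB = 4000.0 Mb.
Stream payload after overhead: 4000.0 / 1.02 = 3921.6 Mb.
9 min = 540 s
Total bitrate budget: 3921.6 Mb / 540 s = 7.262 Mbps.
Audio total: 336 + 192 = 528 kbps = 0.528 Mbps.
Video: 7.262 − 0.528 = 6.734 Mbps.

6.73 Mbps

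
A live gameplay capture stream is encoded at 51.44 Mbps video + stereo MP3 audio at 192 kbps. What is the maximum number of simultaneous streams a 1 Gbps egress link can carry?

19

Audio: 192 kbps = 0.192 Mbps.
Per-viewer media rate: 51.632 Mbps.
1 Gbps = 1,000 Mbps; 1,000 / 51.632 = 19.37 → 19 viewers.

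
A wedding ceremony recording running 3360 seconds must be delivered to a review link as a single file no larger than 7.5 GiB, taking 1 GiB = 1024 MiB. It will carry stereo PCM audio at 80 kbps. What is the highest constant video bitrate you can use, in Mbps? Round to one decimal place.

Budget: 7.5 GiB = 64424.5 Mb.
Total bitrate budget: 64424.5 Mb / 3360 s = 19.174 Mbps.
Audio: 80 kbps = 0.080 Mbps.
Video: 19.174 − 0.080 = 19.094 Mbps.

19.1 Mbps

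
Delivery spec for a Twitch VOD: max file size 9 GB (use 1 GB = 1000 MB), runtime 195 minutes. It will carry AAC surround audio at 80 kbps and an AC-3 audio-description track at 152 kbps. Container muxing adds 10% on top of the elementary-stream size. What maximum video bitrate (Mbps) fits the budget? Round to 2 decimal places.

Budget: 9 GB = 72000.0 Mb.
Stream payload after overhead: 72000.0 / 1.10 = 65454.5 Mb.
195 min = 11700 s
Total bitrate budget: 65454.5 Mb / 11700 s = 5.594 Mbps.
Audio total: 80 + 152 = 232 kbps = 0.232 Mbps.
Video: 5.594 − 0.232 = 5.362 Mbps.

5.36 Mbps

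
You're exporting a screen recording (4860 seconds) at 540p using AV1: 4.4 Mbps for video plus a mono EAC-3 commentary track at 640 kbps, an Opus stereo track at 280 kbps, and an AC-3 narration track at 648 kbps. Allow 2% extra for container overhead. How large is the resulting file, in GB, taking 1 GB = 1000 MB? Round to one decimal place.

3.7 GB

Audio total: 640 + 280 + 648 = 1568 kbps = 1.568 Mbps.
Total bitrate: 4.4 + 1.568 = 5.968 Mbps.
Stream data: 5.968 Mbps × 4860 s = 29004.5 Mb.
With 2% container overhead: ×1.02.
29,585 Mb ÷ 8 = 3,698 MB → 3.698 GB.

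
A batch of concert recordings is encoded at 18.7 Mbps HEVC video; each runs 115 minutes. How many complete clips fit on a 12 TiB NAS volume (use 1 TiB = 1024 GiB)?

818

115 min = 6900 s
Per item: 18.700 Mbps × 6900 s = 129,030 Mb = 16,129 MB.
Capacity: 12 TiB = 105,553,116 Mb; 818.05 items → 818 complete.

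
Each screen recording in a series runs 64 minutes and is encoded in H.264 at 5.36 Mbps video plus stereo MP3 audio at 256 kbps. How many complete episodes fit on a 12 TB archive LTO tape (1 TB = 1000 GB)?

4451

64 min = 3840 s
Audio: 256 kbps = 0.256 Mbps.
Total bitrate: 5.616 Mbps.
Per item: 5.616 Mbps × 3840 s = 21,565 Mb = 2,696 MB.
Capacity: 12 TB = 96,000,000 Mb; 4451.57 items → 4451 complete.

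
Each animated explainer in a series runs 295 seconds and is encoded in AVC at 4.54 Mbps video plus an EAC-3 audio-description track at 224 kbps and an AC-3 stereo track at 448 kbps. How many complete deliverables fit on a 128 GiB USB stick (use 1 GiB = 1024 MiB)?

Audio total: 224 + 448 = 672 kbps = 0.672 Mbps.
Total bitrate: 5.212 Mbps.
Per item: 5.212 Mbps × 295 s = 1,538 Mb = 192.2 MB.
Capacity: 128 GiB = 1,099,512 Mb; 715.11 items → 715 complete.

715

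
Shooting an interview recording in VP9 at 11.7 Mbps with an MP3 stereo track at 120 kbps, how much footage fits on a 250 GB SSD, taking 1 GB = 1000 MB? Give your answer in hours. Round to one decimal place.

Audio: 120 kbps = 0.120 Mbps.
Total bitrate: 11.7 + 0.120 = 11.820 Mbps.
Capacity: 250 GB = 2,000,000 Mb.
Recording time: 2,000,000 / 11.820 = 169,205 s ≈ 47.0 hours.

47.0 hours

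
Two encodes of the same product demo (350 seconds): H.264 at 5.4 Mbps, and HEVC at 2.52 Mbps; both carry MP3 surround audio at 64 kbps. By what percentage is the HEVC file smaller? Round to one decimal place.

Audio: 64 kbps = 0.064 Mbps.
H.264: 5.464 Mbps × 350 s = 1912.4 Mb = 239.050 MB.
HEVC: 2.584 Mbps × 350 s = 904.4 Mb = 113.050 MB.
Reduction: (1 − 113.050/239.050) × 100 = 52.71%.

52.7%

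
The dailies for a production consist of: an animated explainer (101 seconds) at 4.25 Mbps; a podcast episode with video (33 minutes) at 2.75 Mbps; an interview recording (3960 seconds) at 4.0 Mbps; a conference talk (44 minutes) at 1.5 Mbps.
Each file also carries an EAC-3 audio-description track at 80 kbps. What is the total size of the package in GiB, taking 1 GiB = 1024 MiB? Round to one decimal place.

Audio: 80 kbps = 0.080 Mbps.
animated explainer: 4.330 Mbps × 101 s = 437.3 Mb
podcast episode with video: 2.830 Mbps × 1980 s = 5603.4 Mb
interview recording: 4.080 Mbps × 3960 s = 16156.8 Mb
conference talk: 1.580 Mbps × 2640 s = 4171.2 Mb
Total: 26368.7 Mb = 3296.1 MB.
= 3.070 GiB.

3.1 GiB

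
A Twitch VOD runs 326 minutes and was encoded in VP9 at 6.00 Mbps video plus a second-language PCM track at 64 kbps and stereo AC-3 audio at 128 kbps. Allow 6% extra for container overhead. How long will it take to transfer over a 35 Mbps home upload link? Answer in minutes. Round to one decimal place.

326 min = 19560 s
Audio total: 64 + 128 = 192 kbps = 0.192 Mbps.
Total bitrate: 6.192 Mbps.
File: 6.192 Mbps × 19560 s = 121115.5 Mb.
With 6% container overhead: ×1.06. → 128382.5 Mb.
At 35 Mbps: 128382.5 / 35 = 3668.1 s ≈ 61.1 minutes.

61.1 minutes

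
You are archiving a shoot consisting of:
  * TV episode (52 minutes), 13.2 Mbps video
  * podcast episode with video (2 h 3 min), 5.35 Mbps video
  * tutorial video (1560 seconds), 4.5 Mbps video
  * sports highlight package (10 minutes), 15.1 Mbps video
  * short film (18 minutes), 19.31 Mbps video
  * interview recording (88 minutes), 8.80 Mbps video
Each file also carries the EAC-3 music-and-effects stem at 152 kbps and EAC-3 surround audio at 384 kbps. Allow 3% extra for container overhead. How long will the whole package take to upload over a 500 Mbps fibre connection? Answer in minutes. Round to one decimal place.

6.0 minutes

Audio total: 152 + 384 = 536 kbps = 0.536 Mbps.
TV episode: 13.736 Mbps × 3120 s × 1.03 = 44142.0 Mb
podcast episode with video: 5.886 Mbps × 7380 s × 1.03 = 44741.8 Mb
tutorial video: 5.036 Mbps × 1560 s × 1.03 = 8091.8 Mb
sports highlight package: 15.636 Mbps × 600 s × 1.03 = 9663.0 Mb
short film: 19.846 Mbps × 1080 s × 1.03 = 22076.7 Mb
interview recording: 9.336 Mbps × 5280 s × 1.03 = 50772.9 Mb
Total: 179488.3 Mb = 22436.0 MB.
At 500 Mbps: 179488.3 / 500 = 359 s ≈ 5.98 minutes.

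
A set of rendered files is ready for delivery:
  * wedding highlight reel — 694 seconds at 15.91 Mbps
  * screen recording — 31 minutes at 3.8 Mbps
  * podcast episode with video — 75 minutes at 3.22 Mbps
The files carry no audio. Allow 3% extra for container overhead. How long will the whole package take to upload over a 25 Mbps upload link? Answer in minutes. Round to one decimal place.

22.4 minutes

wedding highlight reel: 15.910 Mbps × 694 s × 1.03 = 11372.8 Mb
screen recording: 3.800 Mbps × 1860 s × 1.03 = 7280.0 Mb
podcast episode with video: 3.220 Mbps × 4500 s × 1.03 = 14924.7 Mb
Total: 33577.5 Mb = 4197.2 MB.
At 25 Mbps: 33577.5 / 25 = 1343 s ≈ 22.4 minutes.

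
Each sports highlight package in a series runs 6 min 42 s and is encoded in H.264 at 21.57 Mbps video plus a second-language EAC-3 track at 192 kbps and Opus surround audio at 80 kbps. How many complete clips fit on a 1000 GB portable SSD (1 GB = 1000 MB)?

911

6 min 42 s = 402 s
Audio total: 192 + 80 = 272 kbps = 0.272 Mbps.
Total bitrate: 21.842 Mbps.
Per item: 21.842 Mbps × 402 s = 8,780 Mb = 1,098 MB.
Capacity: 1000 GB = 8,000,000 Mb; 911.11 items → 911 complete.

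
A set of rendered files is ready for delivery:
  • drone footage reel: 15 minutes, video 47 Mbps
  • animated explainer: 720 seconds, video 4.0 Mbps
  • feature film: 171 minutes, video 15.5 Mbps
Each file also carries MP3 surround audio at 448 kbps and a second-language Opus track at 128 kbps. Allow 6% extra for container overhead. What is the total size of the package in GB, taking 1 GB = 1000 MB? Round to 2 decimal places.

27.96 GB

Audio total: 448 + 128 = 576 kbps = 0.576 Mbps.
drone footage reel: 47.576 Mbps × 900 s × 1.06 = 45387.5 Mb
animated explainer: 4.576 Mbps × 720 s × 1.06 = 3492.4 Mb
feature film: 16.076 Mbps × 10260 s × 1.06 = 174836.1 Mb
Total: 223716.1 Mb = 27964.5 MB.
= 27.96 GB.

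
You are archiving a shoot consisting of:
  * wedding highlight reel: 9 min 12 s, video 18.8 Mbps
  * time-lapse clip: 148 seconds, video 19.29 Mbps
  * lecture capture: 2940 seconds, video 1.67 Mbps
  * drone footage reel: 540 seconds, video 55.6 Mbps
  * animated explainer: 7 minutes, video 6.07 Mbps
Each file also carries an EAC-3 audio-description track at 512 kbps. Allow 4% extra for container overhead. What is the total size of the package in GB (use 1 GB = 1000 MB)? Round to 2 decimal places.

6.90 GB

Audio: 512 kbps = 0.512 Mbps.
wedding highlight reel: 19.312 Mbps × 552 s × 1.04 = 11086.6 Mb
time-lapse clip: 19.802 Mbps × 148 s × 1.04 = 3047.9 Mb
lecture capture: 2.182 Mbps × 2940 s × 1.04 = 6671.7 Mb
drone footage reel: 56.112 Mbps × 540 s × 1.04 = 31512.5 Mb
animated explainer: 6.582 Mbps × 420 s × 1.04 = 2875.0 Mb
Total: 55193.8 Mb = 6899.2 MB.
= 6.899 GB.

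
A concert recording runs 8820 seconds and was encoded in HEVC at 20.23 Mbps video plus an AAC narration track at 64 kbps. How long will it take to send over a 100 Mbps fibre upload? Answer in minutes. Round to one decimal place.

Audio: 64 kbps = 0.064 Mbps.
Total bitrate: 20.294 Mbps.
File: 20.294 Mbps × 8820 s = 178993.1 Mb.
At 100 Mbps: 178993.1 / 100 = 1789.9 s ≈ 29.8 minutes.

29.8 minutes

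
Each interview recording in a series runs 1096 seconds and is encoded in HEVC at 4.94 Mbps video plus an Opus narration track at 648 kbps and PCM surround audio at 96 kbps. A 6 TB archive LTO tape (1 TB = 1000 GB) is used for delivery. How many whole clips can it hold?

7705

Audio total: 648 + 96 = 744 kbps = 0.744 Mbps.
Total bitrate: 5.684 Mbps.
Per item: 5.684 Mbps × 1096 s = 6,230 Mb = 778.7 MB.
Capacity: 6 TB = 48,000,000 Mb; 7705.07 items → 7705 complete.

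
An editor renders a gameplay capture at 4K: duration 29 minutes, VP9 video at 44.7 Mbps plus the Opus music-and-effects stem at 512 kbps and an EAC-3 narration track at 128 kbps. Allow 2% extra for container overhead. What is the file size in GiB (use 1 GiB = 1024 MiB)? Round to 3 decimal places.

29 min = 1740 s
Audio total: 512 + 128 = 640 kbps = 0.640 Mbps.
Total bitrate: 44.7 + 0.640 = 45.340 Mbps.
Stream data: 45.340 Mbps × 1740 s = 78891.6 Mb.
With 2% container overhead: ×1.02.
80,469 Mb = 10,058,679,000 bytes ÷ 1,073,741,824 = 9.368 GiB.

9.368 GiB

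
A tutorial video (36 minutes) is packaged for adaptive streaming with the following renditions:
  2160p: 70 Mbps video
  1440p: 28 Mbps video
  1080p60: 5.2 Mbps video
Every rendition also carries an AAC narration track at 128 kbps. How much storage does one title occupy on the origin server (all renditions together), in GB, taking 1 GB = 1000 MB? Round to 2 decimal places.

36 min = 2160 s
Audio: 128 kbps = 0.128 Mbps.
Sum of rendition bitrates: (70+0.128) + (28+0.128) + (5.2+0.128) = 103.584 Mbps.
× 2160 s = 223,741 Mb = 27,968 MB = 27.97 GB.

27.97 GB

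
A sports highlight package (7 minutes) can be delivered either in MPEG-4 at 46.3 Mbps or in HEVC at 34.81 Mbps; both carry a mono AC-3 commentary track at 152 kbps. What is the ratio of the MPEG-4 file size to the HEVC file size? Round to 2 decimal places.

1.33

7 min = 420 s
Audio: 152 kbps = 0.152 Mbps.
MPEG-4: 46.452 Mbps × 420 s = 19509.8 Mb = 2.439 GB.
HEVC: 34.962 Mbps × 420 s = 14684.0 Mb = 1.836 GB.
Ratio: 2.439 / 1.836 = 1.329.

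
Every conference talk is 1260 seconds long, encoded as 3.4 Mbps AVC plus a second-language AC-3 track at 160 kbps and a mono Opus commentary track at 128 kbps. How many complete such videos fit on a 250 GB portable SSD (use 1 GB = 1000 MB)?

Audio total: 160 + 128 = 288 kbps = 0.288 Mbps.
Total bitrate: 3.688 Mbps.
Per item: 3.688 Mbps × 1260 s = 4,647 Mb = 580.9 MB.
Capacity: 250 GB = 2,000,000 Mb; 430.40 items → 430 complete.

430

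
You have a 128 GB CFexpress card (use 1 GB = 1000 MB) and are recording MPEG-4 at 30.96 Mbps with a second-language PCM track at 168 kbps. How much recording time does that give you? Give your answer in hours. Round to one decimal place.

9.1 hours

Audio: 168 kbps = 0.168 Mbps.
Total bitrate: 30.96 + 0.168 = 31.128 Mbps.
Capacity: 128 GB = 1,024,000 Mb.
Recording time: 1,024,000 / 31.128 = 32,896 s ≈ 9.14 hours.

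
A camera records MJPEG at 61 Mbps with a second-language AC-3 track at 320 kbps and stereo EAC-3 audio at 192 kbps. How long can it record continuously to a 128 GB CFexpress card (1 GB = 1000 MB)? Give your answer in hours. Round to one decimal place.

Audio total: 320 + 192 = 512 kbps = 0.512 Mbps.
Total bitrate: 61 + 0.512 = 61.512 Mbps.
Capacity: 128 GB = 1,024,000 Mb.
Recording time: 1,024,000 / 61.512 = 16,647 s ≈ 4.62 hours.

4.6 hours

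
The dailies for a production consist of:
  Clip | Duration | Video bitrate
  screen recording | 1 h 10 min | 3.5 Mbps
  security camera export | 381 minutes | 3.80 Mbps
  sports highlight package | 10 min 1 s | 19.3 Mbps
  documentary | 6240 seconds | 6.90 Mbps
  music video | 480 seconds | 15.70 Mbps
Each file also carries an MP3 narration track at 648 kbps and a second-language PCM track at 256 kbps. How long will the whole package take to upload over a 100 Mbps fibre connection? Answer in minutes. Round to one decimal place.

32.5 minutes

Audio total: 648 + 256 = 904 kbps = 0.904 Mbps.
screen recording: 4.404 Mbps × 4200 s = 18496.8 Mb
security camera export: 4.704 Mbps × 22860 s = 107533.4 Mb
sports highlight package: 20.204 Mbps × 601 s = 12142.6 Mb
documentary: 7.804 Mbps × 6240 s = 48697.0 Mb
music video: 16.604 Mbps × 480 s = 7969.9 Mb
Total: 194839.7 Mb = 24355.0 MB.
At 100 Mbps: 194839.7 / 100 = 1948 s ≈ 32.5 minutes.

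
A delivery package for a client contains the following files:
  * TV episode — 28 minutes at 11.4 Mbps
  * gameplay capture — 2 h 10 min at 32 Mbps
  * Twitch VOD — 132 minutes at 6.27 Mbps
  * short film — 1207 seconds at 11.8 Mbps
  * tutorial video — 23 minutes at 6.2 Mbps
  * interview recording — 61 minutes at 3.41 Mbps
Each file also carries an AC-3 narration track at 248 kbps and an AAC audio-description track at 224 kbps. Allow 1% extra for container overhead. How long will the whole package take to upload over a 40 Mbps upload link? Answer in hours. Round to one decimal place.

2.6 hours

Audio total: 248 + 224 = 472 kbps = 0.472 Mbps.
TV episode: 11.872 Mbps × 1680 s × 1.01 = 20144.4 Mb
gameplay capture: 32.472 Mbps × 7800 s × 1.01 = 255814.4 Mb
Twitch VOD: 6.742 Mbps × 7920 s × 1.01 = 53930.6 Mb
short film: 12.272 Mbps × 1207 s × 1.01 = 14960.4 Mb
tutorial video: 6.672 Mbps × 1380 s × 1.01 = 9299.4 Mb
interview recording: 3.882 Mbps × 3660 s × 1.01 = 14350.2 Mb
Total: 368499.5 Mb = 46062.4 MB.
At 40 Mbps: 368499.5 / 40 = 9212 s ≈ 2.56 hours.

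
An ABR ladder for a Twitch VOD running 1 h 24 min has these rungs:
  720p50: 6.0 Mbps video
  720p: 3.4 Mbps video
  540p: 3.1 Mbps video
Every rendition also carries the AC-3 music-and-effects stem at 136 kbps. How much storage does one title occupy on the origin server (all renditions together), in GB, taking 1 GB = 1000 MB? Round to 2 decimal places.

8.13 GB

1 h 24 min = 84 min = 5040 s
Audio: 136 kbps = 0.136 Mbps.
Sum of rendition bitrates: (6.0+0.136) + (3.4+0.136) + (3.1+0.136) = 12.908 Mbps.
× 5040 s = 65,056 Mb = 8,132 MB = 8.132 GB.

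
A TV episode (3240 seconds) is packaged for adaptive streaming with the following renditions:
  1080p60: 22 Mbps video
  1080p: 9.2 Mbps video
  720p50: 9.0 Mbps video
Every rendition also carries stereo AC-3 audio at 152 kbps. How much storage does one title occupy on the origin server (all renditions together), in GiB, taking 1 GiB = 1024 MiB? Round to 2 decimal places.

15.33 GiB

Audio: 152 kbps = 0.152 Mbps.
Sum of rendition bitrates: (22+0.152) + (9.2+0.152) + (9.0+0.152) = 40.656 Mbps.
× 3240 s = 131,725 Mb = 16,466 MB = 15.33 GiB.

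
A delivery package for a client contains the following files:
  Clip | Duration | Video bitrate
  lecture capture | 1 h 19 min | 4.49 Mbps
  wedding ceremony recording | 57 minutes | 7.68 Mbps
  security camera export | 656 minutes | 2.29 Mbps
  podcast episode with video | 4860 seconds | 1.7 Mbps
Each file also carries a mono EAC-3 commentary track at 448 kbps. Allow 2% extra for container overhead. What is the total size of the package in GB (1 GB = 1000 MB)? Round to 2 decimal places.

Audio: 448 kbps = 0.448 Mbps.
lecture capture: 4.938 Mbps × 4740 s × 1.02 = 23874.2 Mb
wedding ceremony recording: 8.128 Mbps × 3420 s × 1.02 = 28353.7 Mb
security camera export: 2.738 Mbps × 39360 s × 1.02 = 109923.0 Mb
podcast episode with video: 2.148 Mbps × 4860 s × 1.02 = 10648.1 Mb
Total: 172799.1 Mb = 21599.9 MB.
= 21.60 GB.

21.60 GB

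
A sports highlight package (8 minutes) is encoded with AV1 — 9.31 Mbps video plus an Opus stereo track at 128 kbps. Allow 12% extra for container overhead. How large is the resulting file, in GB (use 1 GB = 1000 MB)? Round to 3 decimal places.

0.634 GB

8 min = 480 s
Audio: 128 kbps = 0.128 Mbps.
Total bitrate: 9.31 + 0.128 = 9.438 Mbps.
Stream data: 9.438 Mbps × 480 s = 4530.2 Mb.
With 12% container overhead: ×1.12.
5,074 Mb ÷ 8 = 634.2 MB → 0.6342 GB.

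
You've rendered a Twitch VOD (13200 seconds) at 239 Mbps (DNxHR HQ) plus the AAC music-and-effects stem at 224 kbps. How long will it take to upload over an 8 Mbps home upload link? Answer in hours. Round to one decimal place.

Audio: 224 kbps = 0.224 Mbps.
Total bitrate: 239.224 Mbps.
File: 239.224 Mbps × 13200 s = 3157756.8 Mb.
At 8 Mbps: 3157756.8 / 8 = 394719.6 s ≈ 110 hours.

109.6 hours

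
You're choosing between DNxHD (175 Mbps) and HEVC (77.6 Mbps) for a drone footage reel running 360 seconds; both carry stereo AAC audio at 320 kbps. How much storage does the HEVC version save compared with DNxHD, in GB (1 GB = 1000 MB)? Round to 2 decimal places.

Audio: 320 kbps = 0.320 Mbps.
DNxHD: 175.320 Mbps × 360 s = 63115.2 Mb = 7.889 GB.
HEVC: 77.920 Mbps × 360 s = 28051.2 Mb = 3.506 GB.
Saving: 7.889 − 3.506 = 4.383 GB.

4.38 GB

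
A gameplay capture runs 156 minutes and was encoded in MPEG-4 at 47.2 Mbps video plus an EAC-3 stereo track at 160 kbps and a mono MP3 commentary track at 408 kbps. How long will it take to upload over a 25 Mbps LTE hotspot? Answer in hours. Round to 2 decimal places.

156 min = 9360 s
Audio total: 160 + 408 = 568 kbps = 0.568 Mbps.
Total bitrate: 47.768 Mbps.
File: 47.768 Mbps × 9360 s = 447108.5 Mb.
At 25 Mbps: 447108.5 / 25 = 17884.3 s ≈ 4.97 hours.

4.97 hours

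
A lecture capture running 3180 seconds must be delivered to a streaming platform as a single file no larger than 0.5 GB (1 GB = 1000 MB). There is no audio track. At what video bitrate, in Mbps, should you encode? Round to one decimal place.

1.3 Mbps

Budget: 0.5 GB = 4000.0 Mb.
Total bitrate budget: 4000.0 Mb / 3180 s = 1.258 Mbps.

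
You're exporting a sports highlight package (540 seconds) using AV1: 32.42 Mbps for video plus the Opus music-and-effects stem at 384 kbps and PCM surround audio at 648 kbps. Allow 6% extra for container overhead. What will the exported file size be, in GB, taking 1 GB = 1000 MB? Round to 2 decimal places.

Audio total: 384 + 648 = 1032 kbps = 1.032 Mbps.
Total bitrate: 32.42 + 1.032 = 33.452 Mbps.
Stream data: 33.452 Mbps × 540 s = 18064.1 Mb.
With 6% container overhead: ×1.06.
19,148 Mb ÷ 8 = 2,393 MB → 2.393 GB.

2.39 GB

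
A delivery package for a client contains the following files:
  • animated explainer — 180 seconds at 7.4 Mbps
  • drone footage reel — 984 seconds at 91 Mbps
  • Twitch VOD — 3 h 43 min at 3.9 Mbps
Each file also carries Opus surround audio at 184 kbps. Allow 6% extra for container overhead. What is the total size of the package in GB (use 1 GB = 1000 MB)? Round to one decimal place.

Audio: 184 kbps = 0.184 Mbps.
animated explainer: 7.584 Mbps × 180 s × 1.06 = 1447.0 Mb
drone footage reel: 91.184 Mbps × 984 s × 1.06 = 95108.6 Mb
Twitch VOD: 4.084 Mbps × 13380 s × 1.06 = 57922.6 Mb
Total: 154478.1 Mb = 19309.8 MB.
= 19.31 GB.

19.3 GB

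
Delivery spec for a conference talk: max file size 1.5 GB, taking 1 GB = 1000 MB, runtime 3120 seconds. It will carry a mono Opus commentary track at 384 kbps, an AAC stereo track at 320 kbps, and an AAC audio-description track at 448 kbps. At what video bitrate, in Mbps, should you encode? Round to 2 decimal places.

Budget: 1.5 GB = 12000.0 Mb.
Total bitrate budget: 12000.0 Mb / 3120 s = 3.846 Mbps.
Audio total: 384 + 320 + 448 = 1152 kbps = 1.152 Mbps.
Video: 3.846 − 1.152 = 2.694 Mbps.

2.69 Mbps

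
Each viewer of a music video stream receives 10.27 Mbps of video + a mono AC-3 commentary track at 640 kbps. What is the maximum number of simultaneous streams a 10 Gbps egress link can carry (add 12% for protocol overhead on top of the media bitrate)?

Audio: 640 kbps = 0.640 Mbps.
Per-viewer media rate: 10.910 Mbps.
On the wire with 12% overhead: 12.219 Mbps.
10 Gbps = 10,000 Mbps; 10,000 / 12.219 = 818.38 → 818 viewers.

818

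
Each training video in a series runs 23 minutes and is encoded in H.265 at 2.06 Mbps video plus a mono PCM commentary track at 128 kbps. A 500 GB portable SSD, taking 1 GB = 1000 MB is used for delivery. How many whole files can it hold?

23 min = 1380 s
Audio: 128 kbps = 0.128 Mbps.
Total bitrate: 2.188 Mbps.
Per item: 2.188 Mbps × 1380 s = 3,019 Mb = 377.4 MB.
Capacity: 500 GB = 4,000,000 Mb; 1324.75 items → 1324 complete.

1324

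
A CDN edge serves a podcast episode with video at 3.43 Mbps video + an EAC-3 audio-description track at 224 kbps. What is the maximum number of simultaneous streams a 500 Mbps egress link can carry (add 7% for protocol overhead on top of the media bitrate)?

Audio: 224 kbps = 0.224 Mbps.
Per-viewer media rate: 3.654 Mbps.
On the wire with 7% overhead: 3.910 Mbps.
500 Mbps = 500.0 Mbps; 500.0 / 3.910 = 127.88 → 127 viewers.

127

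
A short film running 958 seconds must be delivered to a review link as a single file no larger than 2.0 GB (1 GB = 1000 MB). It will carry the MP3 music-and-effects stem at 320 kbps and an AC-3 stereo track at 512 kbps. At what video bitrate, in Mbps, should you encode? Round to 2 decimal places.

15.87 Mbps

Budget: 2.0 GB = 16000.0 Mb.
Total bitrate budget: 16000.0 Mb / 958 s = 16.701 Mbps.
Audio total: 320 + 512 = 832 kbps = 0.832 Mbps.
Video: 16.701 − 0.832 = 15.869 Mbps.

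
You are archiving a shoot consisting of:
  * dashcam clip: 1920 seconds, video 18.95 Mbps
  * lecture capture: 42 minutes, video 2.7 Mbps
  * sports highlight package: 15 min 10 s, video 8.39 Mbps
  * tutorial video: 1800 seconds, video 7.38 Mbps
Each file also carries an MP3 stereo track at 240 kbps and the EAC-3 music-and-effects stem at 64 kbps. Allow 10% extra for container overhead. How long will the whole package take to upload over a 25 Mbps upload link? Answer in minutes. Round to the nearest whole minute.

Audio total: 240 + 64 = 304 kbps = 0.304 Mbps.
dashcam clip: 19.254 Mbps × 1920 s × 1.10 = 40664.4 Mb
lecture capture: 3.004 Mbps × 2520 s × 1.10 = 8327.1 Mb
sports highlight package: 8.694 Mbps × 910 s × 1.10 = 8702.7 Mb
tutorial video: 7.684 Mbps × 1800 s × 1.10 = 15214.3 Mb
Total: 72908.6 Mb = 9113.6 MB.
At 25 Mbps: 72908.6 / 25 = 2916 s ≈ 48.6 minutes.

49 minutes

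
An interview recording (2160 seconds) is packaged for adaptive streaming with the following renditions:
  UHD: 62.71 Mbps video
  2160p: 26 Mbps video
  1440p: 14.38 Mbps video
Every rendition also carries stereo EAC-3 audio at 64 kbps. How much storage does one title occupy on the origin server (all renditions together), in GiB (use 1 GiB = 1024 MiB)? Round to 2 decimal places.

25.97 GiB

Audio: 64 kbps = 0.064 Mbps.
Sum of rendition bitrates: (62.71+0.064) + (26+0.064) + (14.38+0.064) = 103.282 Mbps.
× 2160 s = 223,089 Mb = 27,886 MB = 25.97 GiB.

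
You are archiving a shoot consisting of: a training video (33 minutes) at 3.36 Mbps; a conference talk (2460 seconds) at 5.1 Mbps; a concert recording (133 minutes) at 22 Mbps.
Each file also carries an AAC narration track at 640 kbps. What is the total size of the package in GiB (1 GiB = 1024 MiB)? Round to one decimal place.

23.6 GiB

Audio: 640 kbps = 0.640 Mbps.
training video: 4.000 Mbps × 1980 s = 7920.0 Mb
conference talk: 5.740 Mbps × 2460 s = 14120.4 Mb
concert recording: 22.640 Mbps × 7980 s = 180667.2 Mb
Total: 202707.6 Mb = 25338.5 MB.
= 23.60 GiB.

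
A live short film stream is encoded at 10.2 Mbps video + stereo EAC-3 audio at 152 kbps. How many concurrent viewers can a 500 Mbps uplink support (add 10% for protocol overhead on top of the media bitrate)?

43

Audio: 152 kbps = 0.152 Mbps.
Per-viewer media rate: 10.352 Mbps.
On the wire with 10% overhead: 11.387 Mbps.
500 Mbps = 500.0 Mbps; 500.0 / 11.387 = 43.91 → 43 viewers.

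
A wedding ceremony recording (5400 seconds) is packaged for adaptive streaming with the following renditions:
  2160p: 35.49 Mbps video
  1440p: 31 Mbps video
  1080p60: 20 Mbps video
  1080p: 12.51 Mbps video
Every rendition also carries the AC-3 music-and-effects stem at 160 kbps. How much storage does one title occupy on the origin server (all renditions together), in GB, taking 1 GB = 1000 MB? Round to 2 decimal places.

67.26 GB

Audio: 160 kbps = 0.160 Mbps.
Sum of rendition bitrates: (35.49+0.160) + (31+0.160) + (20+0.160) + (12.51+0.160) = 99.640 Mbps.
× 5400 s = 538,056 Mb = 67,257 MB = 67.26 GB.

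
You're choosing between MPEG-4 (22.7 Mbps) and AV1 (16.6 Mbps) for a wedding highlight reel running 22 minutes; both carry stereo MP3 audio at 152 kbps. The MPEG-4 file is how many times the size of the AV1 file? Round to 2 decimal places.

22 min = 1320 s
Audio: 152 kbps = 0.152 Mbps.
MPEG-4: 22.852 Mbps × 1320 s = 30164.6 Mb = 3.512 GiB.
AV1: 16.752 Mbps × 1320 s = 22112.6 Mb = 2.574 GiB.
Ratio: 3.512 / 2.574 = 1.364.

1.36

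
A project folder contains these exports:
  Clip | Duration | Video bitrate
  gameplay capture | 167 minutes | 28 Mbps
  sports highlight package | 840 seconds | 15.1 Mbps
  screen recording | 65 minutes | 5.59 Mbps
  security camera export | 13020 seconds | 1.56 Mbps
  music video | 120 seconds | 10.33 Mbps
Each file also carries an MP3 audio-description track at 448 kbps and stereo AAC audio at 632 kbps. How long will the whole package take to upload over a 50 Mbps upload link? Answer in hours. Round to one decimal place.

Audio total: 448 + 632 = 1080 kbps = 1.080 Mbps.
gameplay capture: 29.080 Mbps × 10020 s = 291381.6 Mb
sports highlight package: 16.180 Mbps × 840 s = 13591.2 Mb
screen recording: 6.670 Mbps × 3900 s = 26013.0 Mb
security camera export: 2.640 Mbps × 13020 s = 34372.8 Mb
music video: 11.410 Mbps × 120 s = 1369.2 Mb
Total: 366727.8 Mb = 45841.0 MB.
At 50 Mbps: 366727.8 / 50 = 7335 s ≈ 2.04 hours.

2.0 hours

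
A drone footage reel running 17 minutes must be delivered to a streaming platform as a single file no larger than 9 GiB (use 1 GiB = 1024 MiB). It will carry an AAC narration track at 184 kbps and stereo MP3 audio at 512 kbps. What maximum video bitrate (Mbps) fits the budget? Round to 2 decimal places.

75.10 Mbps

Budget: 9 GiB = 77309.4 Mb.
17 min = 1020 s
Total bitrate budget: 77309.4 Mb / 1020 s = 75.794 Mbps.
Audio total: 184 + 512 = 696 kbps = 0.696 Mbps.
Video: 75.794 − 0.696 = 75.098 Mbps.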